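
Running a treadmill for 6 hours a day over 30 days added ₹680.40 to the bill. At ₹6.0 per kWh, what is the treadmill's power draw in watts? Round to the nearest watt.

630 W

Energy = ₹680.40 ÷ ₹6.0/kWh = 113.4 kWh
Runtime = 6 h/day × 30 days = 180 h
Power = 113.4 kWh ÷ 180 h = 0.63 kW = 630 W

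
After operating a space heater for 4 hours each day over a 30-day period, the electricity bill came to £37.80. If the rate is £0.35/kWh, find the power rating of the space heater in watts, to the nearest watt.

Energy = £37.80 ÷ £0.35/kWh = 108 kWh
Runtime = 4 h/day × 30 days = 120 h
Power = 108 kWh ÷ 120 h = 0.9 kW = 900 W

900 W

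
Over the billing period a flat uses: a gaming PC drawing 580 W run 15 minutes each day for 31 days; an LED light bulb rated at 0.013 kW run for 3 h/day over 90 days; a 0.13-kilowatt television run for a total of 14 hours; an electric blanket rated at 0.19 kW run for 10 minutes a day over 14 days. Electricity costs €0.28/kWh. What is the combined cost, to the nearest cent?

gaming PC: Runtime = 15 min × 31 = 465 min = 7.75 h
gaming PC: 0.58 kW × 7.75 h = 4.495 kWh
LED light bulb: Runtime = 3 h/day × 90 days = 270 h
LED light bulb: 0.013 kW × 270 h = 3.51 kWh
television: 0.13 kW × 14 h = 1.82 kWh
electric blanket: Runtime = 10 min × 14 = 140 min = 2.333333… h
electric blanket: 0.19 kW × 2.333333… h = 0.443333… kWh
Total energy = 10.268333… kWh
Cost = 10.268333… × €0.28 = €2.88

€2.88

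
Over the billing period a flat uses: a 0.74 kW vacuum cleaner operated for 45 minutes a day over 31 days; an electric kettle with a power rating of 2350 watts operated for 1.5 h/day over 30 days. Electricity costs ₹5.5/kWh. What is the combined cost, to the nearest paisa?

₹676.25

vacuum cleaner: Runtime = 45 min × 31 = 1395 min = 23.25 h
vacuum cleaner: 0.74 kW × 23.25 h = 17.205 kWh
electric kettle: Runtime = 1.5 h/day × 30 days = 45 h
electric kettle: 2.35 kW × 45 h = 105.75 kWh
Total energy = 122.955 kWh
Cost = 122.955 × ₹5.5 = ₹676.25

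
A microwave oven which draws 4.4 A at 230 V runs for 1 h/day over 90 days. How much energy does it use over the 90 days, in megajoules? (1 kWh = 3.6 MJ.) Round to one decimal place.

327.9 MJ

Power = 4.4 A × 230 V = 1012 W = 1.012 kW
Runtime = 1 h/day × 90 days = 90 h
Energy = 1.012 kW × 90 h = 91.08 kWh
= 91.08 × 3.6 MJ = 327.9 MJ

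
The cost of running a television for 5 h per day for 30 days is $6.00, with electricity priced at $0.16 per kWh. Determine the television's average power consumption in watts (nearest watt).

Energy = $6.00 ÷ $0.16/kWh = 37.5 kWh
Runtime = 5 h/day × 30 days = 150 h
Power = 37.5 kWh ÷ 150 h = 0.25 kW = 250 W

250 W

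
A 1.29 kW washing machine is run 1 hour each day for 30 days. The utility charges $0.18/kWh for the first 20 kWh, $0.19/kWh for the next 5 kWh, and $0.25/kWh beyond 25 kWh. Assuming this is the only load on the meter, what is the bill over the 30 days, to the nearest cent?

Runtime = 1 h/day × 30 days = 30 h
Energy = 1.29 kW × 30 h = 38.7 kWh
Tier 1 (0–20 kWh): 20 × $0.18 = $3.6
Tier 2 (20–25 kWh): 5 × $0.19 = $0.95
Above 25 kWh: 13.7 × $0.25 = $3.425
Bill = $7.98

$7.98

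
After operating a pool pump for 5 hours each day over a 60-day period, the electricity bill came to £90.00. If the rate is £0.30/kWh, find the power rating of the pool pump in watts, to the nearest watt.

1000 W

Energy = £90.00 ÷ £0.30/kWh = 300 kWh
Runtime = 5 h/day × 60 days = 300 h
Power = 300 kWh ÷ 300 h = 1 kW = 1000 W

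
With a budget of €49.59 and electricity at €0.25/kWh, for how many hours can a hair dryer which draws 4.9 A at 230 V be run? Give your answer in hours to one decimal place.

176.0 h

Power = 4.9 A × 230 V = 1127 W = 1.127 kW
Energy available = €49.59 ÷ €0.25/kWh = 198.36 kWh
Hours = 198.36 kWh ÷ 1.127 kW = 176.0 h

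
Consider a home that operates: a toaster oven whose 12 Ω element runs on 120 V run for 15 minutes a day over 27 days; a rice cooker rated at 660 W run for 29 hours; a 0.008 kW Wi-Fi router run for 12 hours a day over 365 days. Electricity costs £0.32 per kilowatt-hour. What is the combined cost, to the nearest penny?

£19.93

toaster oven: Power = V²/R = 120²/12 = 1200 W = 1.2 kW
toaster oven: Runtime = 15 min × 27 = 405 min = 6.75 h
toaster oven: 1.2 kW × 6.75 h = 8.1 kWh
rice cooker: 0.66 kW × 29 h = 19.14 kWh
Wi-Fi router: Runtime = 12 h/day × 365 days = 4380 h
Wi-Fi router: 0.008 kW × 4380 h = 35.04 kWh
Total energy = 62.28 kWh
Cost = 62.28 × £0.32 = £19.93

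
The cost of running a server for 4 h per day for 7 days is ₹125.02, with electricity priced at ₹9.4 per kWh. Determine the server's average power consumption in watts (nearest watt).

475 W

Energy = ₹125.02 ÷ ₹9.4/kWh = 13.3 kWh
Runtime = 4 h/day × 7 days = 28 h
Power = 13.3 kWh ÷ 28 h = 0.475 kW = 475 W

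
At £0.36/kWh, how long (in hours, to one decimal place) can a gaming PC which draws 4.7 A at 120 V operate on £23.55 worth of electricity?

116.0 h

Power = 4.7 A × 120 V = 564 W = 0.564 kW
Energy available = £23.55 ÷ £0.36/kWh = 65.4167 kWh
Hours = 65.4167 kWh ÷ 0.564 kW = 116.0 h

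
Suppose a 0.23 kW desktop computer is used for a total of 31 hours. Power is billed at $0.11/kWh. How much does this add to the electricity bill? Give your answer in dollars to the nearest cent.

$0.78

Energy = 0.23 kW × 31 h = 7.13 kWh
Cost = 7.13 kWh × $0.11/kWh = $0.78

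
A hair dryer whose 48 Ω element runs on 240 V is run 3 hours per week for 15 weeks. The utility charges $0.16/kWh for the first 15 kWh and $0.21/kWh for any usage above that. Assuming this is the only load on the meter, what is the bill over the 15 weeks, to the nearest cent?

Power = V²/R = 240²/48 = 1200 W = 1.2 kW
Runtime = 3 h/week × 15 weeks = 45 h
Energy = 1.2 kW × 45 h = 54 kWh
Tier 1 (0–15 kWh): 15 × $0.16 = $2.4
Above 15 kWh: 39 × $0.21 = $8.19
Bill = $10.59

$10.59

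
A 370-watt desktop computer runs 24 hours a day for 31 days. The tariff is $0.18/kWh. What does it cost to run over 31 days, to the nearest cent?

Runtime = 24 h × 31 = 744 h
Energy = 0.37 kW × 744 h = 275.28 kWh
Cost = 275.28 kWh × $0.18/kWh = $49.55

$49.55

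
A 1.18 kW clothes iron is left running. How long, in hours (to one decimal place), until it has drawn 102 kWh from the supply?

86.4 h

Hours = 102 kWh ÷ 1.18 kW = 86.4 h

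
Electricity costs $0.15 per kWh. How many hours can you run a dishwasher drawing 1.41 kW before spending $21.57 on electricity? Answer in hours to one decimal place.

102.0 h

Energy available = $21.57 ÷ $0.15/kWh = 143.8 kWh
Hours = 143.8 kWh ÷ 1.41 kW = 102.0 h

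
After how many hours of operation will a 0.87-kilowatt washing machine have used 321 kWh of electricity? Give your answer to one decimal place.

369.0 h

Hours = 321 kWh ÷ 0.87 kW = 369.0 h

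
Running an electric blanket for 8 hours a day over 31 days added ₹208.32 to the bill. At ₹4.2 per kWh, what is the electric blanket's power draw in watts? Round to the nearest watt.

200 W

Energy = ₹208.32 ÷ ₹4.2/kWh = 49.6 kWh
Runtime = 8 h/day × 31 days = 248 h
Power = 49.6 kWh ÷ 248 h = 0.2 kW = 200 W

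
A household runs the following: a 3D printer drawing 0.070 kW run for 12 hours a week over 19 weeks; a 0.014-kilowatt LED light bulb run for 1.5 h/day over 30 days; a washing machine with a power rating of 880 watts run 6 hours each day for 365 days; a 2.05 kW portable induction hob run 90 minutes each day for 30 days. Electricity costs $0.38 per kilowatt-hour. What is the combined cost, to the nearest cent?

3D printer: Runtime = 12 h/week × 19 weeks = 228 h
3D printer: 0.07 kW × 228 h = 15.96 kWh
LED light bulb: Runtime = 1.5 h/day × 30 days = 45 h
LED light bulb: 0.014 kW × 45 h = 0.63 kWh
washing machine: Runtime = 6 h/day × 365 days = 2190 h
washing machine: 0.88 kW × 2190 h = 1927.2 kWh
portable induction hob: Runtime = 90 min × 30 = 2700 min = 45 h
portable induction hob: 2.05 kW × 45 h = 92.25 kWh
Total energy = 2036.04 kWh
Cost = 2036.04 × $0.38 = $773.70

$773.70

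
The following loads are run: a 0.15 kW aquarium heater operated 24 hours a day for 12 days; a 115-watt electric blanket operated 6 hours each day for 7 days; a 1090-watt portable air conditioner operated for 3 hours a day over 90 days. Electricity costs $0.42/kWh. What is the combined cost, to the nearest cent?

aquarium heater: Runtime = 24 h × 12 = 288 h
aquarium heater: 0.15 kW × 288 h = 43.2 kWh
electric blanket: Runtime = 6 h/day × 7 days = 42 h
electric blanket: 0.115 kW × 42 h = 4.83 kWh
portable air conditioner: Runtime = 3 h/day × 90 days = 270 h
portable air conditioner: 1.09 kW × 270 h = 294.3 kWh
Total energy = 342.33 kWh
Cost = 342.33 × $0.42 = $143.78

$143.78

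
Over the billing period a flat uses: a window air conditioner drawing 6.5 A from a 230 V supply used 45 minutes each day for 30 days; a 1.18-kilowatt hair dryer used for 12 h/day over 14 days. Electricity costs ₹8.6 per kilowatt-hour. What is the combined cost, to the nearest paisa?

₹1994.15

window air conditioner: Power = 6.5 A × 230 V = 1495 W = 1.495 kW
window air conditioner: Runtime = 45 min × 30 = 1350 min = 22.5 h
window air conditioner: 1.495 kW × 22.5 h = 33.6375 kWh
hair dryer: Runtime = 12 h/day × 14 days = 168 h
hair dryer: 1.18 kW × 168 h = 198.24 kWh
Total energy = 231.8775 kWh
Cost = 231.8775 × ₹8.6 = ₹1994.15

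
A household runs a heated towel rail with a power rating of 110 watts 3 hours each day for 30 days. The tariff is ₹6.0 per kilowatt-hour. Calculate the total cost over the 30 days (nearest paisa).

Runtime = 3 h/day × 30 days = 90 h
Energy = 0.11 kW × 90 h = 9.9 kWh
Cost = 9.9 kWh × ₹6.0/kWh = ₹59.40

₹59.40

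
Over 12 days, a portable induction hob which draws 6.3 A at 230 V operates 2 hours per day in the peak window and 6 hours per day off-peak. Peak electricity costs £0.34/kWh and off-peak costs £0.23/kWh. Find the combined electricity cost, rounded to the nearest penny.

£35.82

Power = 6.3 A × 230 V = 1449 W = 1.449 kW
Peak energy = 1.449 kW × 2 h × 12 = 34.776 kWh
Off-peak energy = 1.449 kW × 6 h × 12 = 104.328 kWh
Cost = 34.776 × £0.34 + 104.328 × £0.23 = £11.82384 + £23.99544 = £35.82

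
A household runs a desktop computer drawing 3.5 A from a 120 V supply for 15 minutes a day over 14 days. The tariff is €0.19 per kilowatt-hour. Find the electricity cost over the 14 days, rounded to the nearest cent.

Power = 3.5 A × 120 V = 420 W = 0.42 kW
Runtime = 15 min × 14 = 210 min = 3.5 h
Energy = 0.42 kW × 3.5 h = 1.47 kWh
Cost = 1.47 kWh × €0.19/kWh = €0.28

€0.28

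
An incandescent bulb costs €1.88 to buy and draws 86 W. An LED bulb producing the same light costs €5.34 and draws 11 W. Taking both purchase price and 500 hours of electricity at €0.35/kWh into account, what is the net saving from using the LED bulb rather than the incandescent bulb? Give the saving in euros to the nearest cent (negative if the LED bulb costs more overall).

incandescent bulb: €1.88 + (86/1000) kW × 500 h × €0.35 = €1.88 + €15.05 = €16.93
LED bulb: €5.34 + (11/1000) kW × 500 h × €0.35 = €5.34 + €1.925 = €7.265
Saving = €16.93 − €7.265 = €9.665 → €9.67

€9.67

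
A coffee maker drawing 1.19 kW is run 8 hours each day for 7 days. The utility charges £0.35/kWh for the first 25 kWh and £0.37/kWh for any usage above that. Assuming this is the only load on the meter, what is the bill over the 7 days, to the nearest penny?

£24.16

Runtime = 8 h/day × 7 days = 56 h
Energy = 1.19 kW × 56 h = 66.64 kWh
Tier 1 (0–25 kWh): 25 × £0.35 = £8.75
Above 25 kWh: 41.64 × £0.37 = £15.4068
Bill = £24.16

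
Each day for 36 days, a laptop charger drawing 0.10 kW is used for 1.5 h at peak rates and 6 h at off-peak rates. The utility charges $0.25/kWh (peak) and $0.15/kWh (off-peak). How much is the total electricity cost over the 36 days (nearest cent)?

Peak energy = 0.1 kW × 1.5 h × 36 = 5.4 kWh
Off-peak energy = 0.1 kW × 6 h × 36 = 21.6 kWh
Cost = 5.4 × $0.25 + 21.6 × $0.15 = $1.35 + $3.24 = $4.59

$4.59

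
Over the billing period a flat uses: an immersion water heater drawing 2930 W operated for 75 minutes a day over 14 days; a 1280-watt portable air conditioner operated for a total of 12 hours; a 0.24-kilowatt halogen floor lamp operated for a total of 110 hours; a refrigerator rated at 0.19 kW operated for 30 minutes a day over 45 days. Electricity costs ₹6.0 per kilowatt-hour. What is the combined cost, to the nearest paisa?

immersion water heater: Runtime = 75 min × 14 = 1050 min = 17.5 h
immersion water heater: 2.93 kW × 17.5 h = 51.275 kWh
portable air conditioner: 1.28 kW × 12 h = 15.36 kWh
halogen floor lamp: 0.24 kW × 110 h = 26.4 kWh
refrigerator: Runtime = 30 min × 45 = 1350 min = 22.5 h
refrigerator: 0.19 kW × 22.5 h = 4.275 kWh
Total energy = 97.31 kWh
Cost = 97.31 × ₹6.0 = ₹583.86

₹583.86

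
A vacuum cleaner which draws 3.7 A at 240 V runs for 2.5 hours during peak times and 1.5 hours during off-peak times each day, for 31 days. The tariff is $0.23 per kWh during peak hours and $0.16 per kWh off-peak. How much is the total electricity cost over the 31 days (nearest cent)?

Power = 3.7 A × 240 V = 888 W = 0.888 kW
Peak energy = 0.888 kW × 2.5 h × 31 = 68.82 kWh
Off-peak energy = 0.888 kW × 1.5 h × 31 = 41.292 kWh
Cost = 68.82 × $0.23 + 41.292 × $0.16 = $15.8286 + $6.60672 = $22.44

$22.44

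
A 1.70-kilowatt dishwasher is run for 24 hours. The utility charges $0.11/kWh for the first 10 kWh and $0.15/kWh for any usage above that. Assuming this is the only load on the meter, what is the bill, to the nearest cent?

$5.72

Energy = 1.7 kW × 24 h = 40.8 kWh
Tier 1 (0–10 kWh): 10 × $0.11 = $1.1
Above 10 kWh: 30.8 × $0.15 = $4.62
Bill = $5.72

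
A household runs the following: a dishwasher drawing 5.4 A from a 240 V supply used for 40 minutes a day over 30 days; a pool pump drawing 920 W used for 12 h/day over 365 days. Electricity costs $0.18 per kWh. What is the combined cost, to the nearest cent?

$729.99

dishwasher: Power = 5.4 A × 240 V = 1296 W = 1.296 kW
dishwasher: Runtime = 40 min × 30 = 1200 min = 20 h
dishwasher: 1.296 kW × 20 h = 25.92 kWh
pool pump: Runtime = 12 h/day × 365 days = 4380 h
pool pump: 0.92 kW × 4380 h = 4029.6 kWh
Total energy = 4055.52 kWh
Cost = 4055.52 × $0.18 = $729.99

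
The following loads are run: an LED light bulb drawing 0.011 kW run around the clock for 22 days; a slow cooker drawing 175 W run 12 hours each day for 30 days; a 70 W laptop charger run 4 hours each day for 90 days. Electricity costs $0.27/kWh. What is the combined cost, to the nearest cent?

LED light bulb: Runtime = 24 h × 22 = 528 h
LED light bulb: 0.011 kW × 528 h = 5.808 kWh
slow cooker: Runtime = 12 h/day × 30 days = 360 h
slow cooker: 0.175 kW × 360 h = 63 kWh
laptop charger: Runtime = 4 h/day × 90 days = 360 h
laptop charger: 0.07 kW × 360 h = 25.2 kWh
Total energy = 94.008 kWh
Cost = 94.008 × $0.27 = $25.38

$25.38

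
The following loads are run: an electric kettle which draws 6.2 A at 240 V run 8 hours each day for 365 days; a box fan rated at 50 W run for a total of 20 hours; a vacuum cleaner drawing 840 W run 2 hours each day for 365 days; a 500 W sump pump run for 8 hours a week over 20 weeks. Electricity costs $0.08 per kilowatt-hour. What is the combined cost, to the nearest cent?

electric kettle: Power = 6.2 A × 240 V = 1488 W = 1.488 kW
electric kettle: Runtime = 8 h/day × 365 days = 2920 h
electric kettle: 1.488 kW × 2920 h = 4344.96 kWh
box fan: 0.05 kW × 20 h = 1 kWh
vacuum cleaner: Runtime = 2 h/day × 365 days = 730 h
vacuum cleaner: 0.84 kW × 730 h = 613.2 kWh
sump pump: Runtime = 8 h/week × 20 weeks = 160 h
sump pump: 0.5 kW × 160 h = 80 kWh
Total energy = 5039.16 kWh
Cost = 5039.16 × $0.08 = $403.13

$403.13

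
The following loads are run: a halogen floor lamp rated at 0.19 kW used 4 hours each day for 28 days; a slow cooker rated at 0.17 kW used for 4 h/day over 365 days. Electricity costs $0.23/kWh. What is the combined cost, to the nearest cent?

halogen floor lamp: Runtime = 4 h/day × 28 days = 112 h
halogen floor lamp: 0.19 kW × 112 h = 21.28 kWh
slow cooker: Runtime = 4 h/day × 365 days = 1460 h
slow cooker: 0.17 kW × 1460 h = 248.2 kWh
Total energy = 269.48 kWh
Cost = 269.48 × $0.23 = $61.98

$61.98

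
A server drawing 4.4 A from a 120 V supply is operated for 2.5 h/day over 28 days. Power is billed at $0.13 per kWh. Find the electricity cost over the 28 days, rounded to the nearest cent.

$4.80

Power = 4.4 A × 120 V = 528 W = 0.528 kW
Runtime = 2.5 h/day × 28 days = 70 h
Energy = 0.528 kW × 70 h = 36.96 kWh
Cost = 36.96 kWh × $0.13/kWh = $4.80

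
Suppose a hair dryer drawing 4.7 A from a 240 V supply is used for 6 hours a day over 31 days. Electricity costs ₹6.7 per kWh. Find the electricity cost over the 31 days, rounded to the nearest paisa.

Power = 4.7 A × 240 V = 1128 W = 1.128 kW
Runtime = 6 h/day × 31 days = 186 h
Energy = 1.128 kW × 186 h = 209.808 kWh
Cost = 209.808 kWh × ₹6.7/kWh = ₹1405.71

₹1405.71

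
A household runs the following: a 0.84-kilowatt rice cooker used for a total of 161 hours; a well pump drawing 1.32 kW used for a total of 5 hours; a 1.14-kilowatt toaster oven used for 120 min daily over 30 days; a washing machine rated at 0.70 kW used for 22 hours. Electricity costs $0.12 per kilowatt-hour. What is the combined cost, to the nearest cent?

rice cooker: 0.84 kW × 161 h = 135.24 kWh
well pump: 1.32 kW × 5 h = 6.6 kWh
toaster oven: Runtime = 120 min × 30 = 3600 min = 60 h
toaster oven: 1.14 kW × 60 h = 68.4 kWh
washing machine: 0.7 kW × 22 h = 15.4 kWh
Total energy = 225.64 kWh
Cost = 225.64 × $0.12 = $27.08

$27.08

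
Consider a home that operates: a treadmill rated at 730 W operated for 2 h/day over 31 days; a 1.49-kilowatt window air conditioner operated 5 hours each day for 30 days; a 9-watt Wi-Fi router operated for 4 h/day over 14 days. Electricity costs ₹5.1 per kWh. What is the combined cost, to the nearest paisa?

treadmill: Runtime = 2 h/day × 31 days = 62 h
treadmill: 0.73 kW × 62 h = 45.26 kWh
window air conditioner: Runtime = 5 h/day × 30 days = 150 h
window air conditioner: 1.49 kW × 150 h = 223.5 kWh
Wi-Fi router: Runtime = 4 h/day × 14 days = 56 h
Wi-Fi router: 0.009 kW × 56 h = 0.504 kWh
Total energy = 269.264 kWh
Cost = 269.264 × ₹5.1 = ₹1373.25

₹1373.25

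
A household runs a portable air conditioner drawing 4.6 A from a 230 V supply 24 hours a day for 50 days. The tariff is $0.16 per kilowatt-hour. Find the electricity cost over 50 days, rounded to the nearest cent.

Power = 4.6 A × 230 V = 1058 W = 1.058 kW
Runtime = 24 h × 50 = 1200 h
Energy = 1.058 kW × 1200 h = 1269.6 kWh
Cost = 1269.6 kWh × $0.16/kWh = $203.14

$203.14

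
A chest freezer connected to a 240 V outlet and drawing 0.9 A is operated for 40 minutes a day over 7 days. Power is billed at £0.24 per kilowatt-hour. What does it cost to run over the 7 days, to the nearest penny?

£0.24

Power = 0.9 A × 240 V = 216 W = 0.216 kW
Runtime = 40 min × 7 = 280 min = 4.666666… h
Energy = 0.216 kW × 4.666666… h = 1.008 kWh
Cost = 1.008 kWh × £0.24/kWh = £0.24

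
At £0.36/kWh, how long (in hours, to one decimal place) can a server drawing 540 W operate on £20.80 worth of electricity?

107.0 h

Energy available = £20.80 ÷ £0.36/kWh = 57.7778 kWh
Hours = 57.7778 kWh ÷ 0.54 kW = 107.0 h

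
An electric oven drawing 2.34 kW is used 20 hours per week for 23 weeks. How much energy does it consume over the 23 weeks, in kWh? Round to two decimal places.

Runtime = 20 h/week × 23 weeks = 460 h
Energy = 2.34 kW × 460 h = 1076.4 kWh

1076.40 kWh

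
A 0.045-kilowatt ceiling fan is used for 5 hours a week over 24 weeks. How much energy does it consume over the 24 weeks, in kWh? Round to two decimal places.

5.40 kWh

Runtime = 5 h/week × 24 weeks = 120 h
Energy = 0.045 kW × 120 h = 5.4 kWh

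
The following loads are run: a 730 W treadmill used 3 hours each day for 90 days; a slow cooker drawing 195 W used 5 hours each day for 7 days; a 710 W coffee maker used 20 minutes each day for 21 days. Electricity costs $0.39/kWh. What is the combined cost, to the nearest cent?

$81.47

treadmill: Runtime = 3 h/day × 90 days = 270 h
treadmill: 0.73 kW × 270 h = 197.1 kWh
slow cooker: Runtime = 5 h/day × 7 days = 35 h
slow cooker: 0.195 kW × 35 h = 6.825 kWh
coffee maker: Runtime = 20 min × 21 = 420 min = 7 h
coffee maker: 0.71 kW × 7 h = 4.97 kWh
Total energy = 208.895 kWh
Cost = 208.895 × $0.39 = $81.47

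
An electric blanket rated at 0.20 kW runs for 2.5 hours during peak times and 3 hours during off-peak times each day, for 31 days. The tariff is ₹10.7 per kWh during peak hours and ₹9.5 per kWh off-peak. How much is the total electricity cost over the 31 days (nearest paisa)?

Peak energy = 0.2 kW × 2.5 h × 31 = 15.5 kWh
Off-peak energy = 0.2 kW × 3 h × 31 = 18.6 kWh
Cost = 15.5 × ₹10.7 + 18.6 × ₹9.5 = ₹165.85 + ₹176.7 = ₹342.55

₹342.55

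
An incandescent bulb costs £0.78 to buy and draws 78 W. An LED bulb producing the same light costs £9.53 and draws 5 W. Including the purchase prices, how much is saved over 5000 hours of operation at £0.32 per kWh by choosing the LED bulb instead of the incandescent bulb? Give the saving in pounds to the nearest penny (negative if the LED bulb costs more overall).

incandescent bulb: £0.78 + (78/1000) kW × 5000 h × £0.32 = £0.78 + £124.8 = £125.58
LED bulb: £9.53 + (5/1000) kW × 5000 h × £0.32 = £9.53 + £8 = £17.53
Saving = £125.58 − £17.53 = £108.05

£108.05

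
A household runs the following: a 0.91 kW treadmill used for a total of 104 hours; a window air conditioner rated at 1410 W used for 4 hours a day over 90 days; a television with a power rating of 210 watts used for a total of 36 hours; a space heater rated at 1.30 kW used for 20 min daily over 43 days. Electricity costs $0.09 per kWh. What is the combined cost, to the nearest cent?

$56.56

treadmill: 0.91 kW × 104 h = 94.64 kWh
window air conditioner: Runtime = 4 h/day × 90 days = 360 h
window air conditioner: 1.41 kW × 360 h = 507.6 kWh
television: 0.21 kW × 36 h = 7.56 kWh
space heater: Runtime = 20 min × 43 = 860 min = 14.333333… h
space heater: 1.3 kW × 14.333333… h = 18.633333… kWh
Total energy = 628.433333… kWh
Cost = 628.433333… × $0.09 = $56.56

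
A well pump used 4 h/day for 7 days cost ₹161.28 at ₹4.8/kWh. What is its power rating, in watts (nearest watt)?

1200 W

Energy = ₹161.28 ÷ ₹4.8/kWh = 33.6 kWh
Runtime = 4 h/day × 7 days = 28 h
Power = 33.6 kWh ÷ 28 h = 1.2 kW = 1200 W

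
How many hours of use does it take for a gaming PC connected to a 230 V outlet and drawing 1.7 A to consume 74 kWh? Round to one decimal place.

Power = 1.7 A × 230 V = 391 W = 0.391 kW
Hours = 74 kWh ÷ 0.391 kW = 189.3 h

189.3 h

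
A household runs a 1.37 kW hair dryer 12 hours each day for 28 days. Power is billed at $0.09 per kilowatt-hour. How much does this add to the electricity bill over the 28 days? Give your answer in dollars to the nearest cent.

$41.43

Runtime = 12 h/day × 28 days = 336 h
Energy = 1.37 kW × 336 h = 460.32 kWh
Cost = 460.32 kWh × $0.09/kWh = $41.43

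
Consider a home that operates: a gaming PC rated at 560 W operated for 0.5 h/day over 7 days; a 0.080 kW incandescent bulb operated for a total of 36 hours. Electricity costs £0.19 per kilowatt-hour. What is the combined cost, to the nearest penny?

£0.92

gaming PC: Runtime = 0.5 h/day × 7 days = 3.5 h
gaming PC: 0.56 kW × 3.5 h = 1.96 kWh
incandescent bulb: 0.08 kW × 36 h = 2.88 kWh
Total energy = 4.84 kWh
Cost = 4.84 × £0.19 = £0.92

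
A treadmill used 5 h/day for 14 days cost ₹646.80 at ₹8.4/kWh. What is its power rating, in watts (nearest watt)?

Energy = ₹646.80 ÷ ₹8.4/kWh = 77 kWh
Runtime = 5 h/day × 14 days = 70 h
Power = 77 kWh ÷ 70 h = 1.1 kW = 1100 W

1100 W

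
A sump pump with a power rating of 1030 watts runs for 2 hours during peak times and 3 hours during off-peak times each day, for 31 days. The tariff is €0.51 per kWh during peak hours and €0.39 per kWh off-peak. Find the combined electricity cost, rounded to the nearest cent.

Peak energy = 1.03 kW × 2 h × 31 = 63.86 kWh
Off-peak energy = 1.03 kW × 3 h × 31 = 95.79 kWh
Cost = 63.86 × €0.51 + 95.79 × €0.39 = €32.5686 + €37.3581 = €69.93

€69.93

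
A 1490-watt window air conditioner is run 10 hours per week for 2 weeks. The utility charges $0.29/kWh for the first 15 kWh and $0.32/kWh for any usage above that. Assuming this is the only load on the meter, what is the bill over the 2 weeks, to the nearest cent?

$9.09

Runtime = 10 h/week × 2 weeks = 20 h
Energy = 1.49 kW × 20 h = 29.8 kWh
Tier 1 (0–15 kWh): 15 × $0.29 = $4.35
Above 15 kWh: 14.8 × $0.32 = $4.736
Bill = $9.09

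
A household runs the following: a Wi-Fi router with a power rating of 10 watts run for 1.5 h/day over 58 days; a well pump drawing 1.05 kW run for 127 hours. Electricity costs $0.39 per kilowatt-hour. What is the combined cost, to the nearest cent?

Wi-Fi router: Runtime = 1.5 h/day × 58 days = 87 h
Wi-Fi router: 0.01 kW × 87 h = 0.87 kWh
well pump: 1.05 kW × 127 h = 133.35 kWh
Total energy = 134.22 kWh
Cost = 134.22 × $0.39 = $52.35

$52.35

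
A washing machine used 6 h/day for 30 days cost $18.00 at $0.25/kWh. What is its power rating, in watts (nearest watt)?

400 W

Energy = $18.00 ÷ $0.25/kWh = 72 kWh
Runtime = 6 h/day × 30 days = 180 h
Power = 72 kWh ÷ 180 h = 0.4 kW = 400 W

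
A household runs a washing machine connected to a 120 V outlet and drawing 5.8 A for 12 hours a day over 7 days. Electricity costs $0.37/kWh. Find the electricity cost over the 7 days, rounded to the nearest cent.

$21.63

Power = 5.8 A × 120 V = 696 W = 0.696 kW
Runtime = 12 h/day × 7 days = 84 h
Energy = 0.696 kW × 84 h = 58.464 kWh
Cost = 58.464 kWh × $0.37/kWh = $21.63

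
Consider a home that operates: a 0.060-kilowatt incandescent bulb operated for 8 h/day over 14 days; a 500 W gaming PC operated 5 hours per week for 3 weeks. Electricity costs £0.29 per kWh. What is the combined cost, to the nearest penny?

incandescent bulb: Runtime = 8 h/day × 14 days = 112 h
incandescent bulb: 0.06 kW × 112 h = 6.72 kWh
gaming PC: Runtime = 5 h/week × 3 weeks = 15 h
gaming PC: 0.5 kW × 15 h = 7.5 kWh
Total energy = 14.22 kWh
Cost = 14.22 × £0.29 = £4.12

£4.12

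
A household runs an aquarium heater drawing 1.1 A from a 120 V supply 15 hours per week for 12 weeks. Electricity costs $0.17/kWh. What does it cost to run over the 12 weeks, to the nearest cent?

Power = 1.1 A × 120 V = 132 W = 0.132 kW
Runtime = 15 h/week × 12 weeks = 180 h
Energy = 0.132 kW × 180 h = 23.76 kWh
Cost = 23.76 kWh × $0.17/kWh = $4.04

$4.04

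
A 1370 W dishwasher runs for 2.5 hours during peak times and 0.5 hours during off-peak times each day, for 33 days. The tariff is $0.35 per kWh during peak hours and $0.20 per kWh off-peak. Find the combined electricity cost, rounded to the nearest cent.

$44.08

Peak energy = 1.37 kW × 2.5 h × 33 = 113.025 kWh
Off-peak energy = 1.37 kW × 0.5 h × 33 = 22.605 kWh
Cost = 113.025 × $0.35 + 22.605 × $0.20 = $39.55875 + $4.521 = $44.08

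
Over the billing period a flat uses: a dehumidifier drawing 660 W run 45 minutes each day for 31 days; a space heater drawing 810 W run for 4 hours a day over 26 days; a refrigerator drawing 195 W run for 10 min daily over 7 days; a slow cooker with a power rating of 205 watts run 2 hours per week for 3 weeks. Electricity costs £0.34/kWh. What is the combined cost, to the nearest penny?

£34.35

dehumidifier: Runtime = 45 min × 31 = 1395 min = 23.25 h
dehumidifier: 0.66 kW × 23.25 h = 15.345 kWh
space heater: Runtime = 4 h/day × 26 days = 104 h
space heater: 0.81 kW × 104 h = 84.24 kWh
refrigerator: Runtime = 10 min × 7 = 70 min = 1.166666… h
refrigerator: 0.195 kW × 1.166666… h = 0.2275 kWh
slow cooker: Runtime = 2 h/week × 3 weeks = 6 h
slow cooker: 0.205 kW × 6 h = 1.23 kWh
Total energy = 101.0425 kWh
Cost = 101.0425 × £0.34 = £34.35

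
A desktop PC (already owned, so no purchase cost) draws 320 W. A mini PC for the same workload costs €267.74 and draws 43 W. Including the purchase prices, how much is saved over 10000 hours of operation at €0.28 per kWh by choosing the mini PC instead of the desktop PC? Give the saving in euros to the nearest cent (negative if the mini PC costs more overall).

desktop PC: €0.00 + (320/1000) kW × 10000 h × €0.28 = €0.00 + €896 = €896
mini PC: €267.74 + (43/1000) kW × 10000 h × €0.28 = €267.74 + €120.4 = €388.14
Saving = €896 − €388.14 = €507.86

€507.86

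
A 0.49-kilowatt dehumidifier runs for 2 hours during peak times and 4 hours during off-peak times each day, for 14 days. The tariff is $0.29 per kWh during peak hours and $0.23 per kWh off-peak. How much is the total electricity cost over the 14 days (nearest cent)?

Peak energy = 0.49 kW × 2 h × 14 = 13.72 kWh
Off-peak energy = 0.49 kW × 4 h × 14 = 27.44 kWh
Cost = 13.72 × $0.29 + 27.44 × $0.23 = $3.9788 + $6.3112 = $10.29

$10.29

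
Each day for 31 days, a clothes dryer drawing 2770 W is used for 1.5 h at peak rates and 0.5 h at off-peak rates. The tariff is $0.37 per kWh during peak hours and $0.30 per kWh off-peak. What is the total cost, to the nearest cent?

$60.54

Peak energy = 2.77 kW × 1.5 h × 31 = 128.805 kWh
Off-peak energy = 2.77 kW × 0.5 h × 31 = 42.935 kWh
Cost = 128.805 × $0.37 + 42.935 × $0.30 = $47.65785 + $12.8805 = $60.54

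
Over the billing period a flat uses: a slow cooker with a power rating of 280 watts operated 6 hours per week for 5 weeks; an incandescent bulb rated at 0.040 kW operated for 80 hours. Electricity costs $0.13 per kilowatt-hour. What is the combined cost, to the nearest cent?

$1.51

slow cooker: Runtime = 6 h/week × 5 weeks = 30 h
slow cooker: 0.28 kW × 30 h = 8.4 kWh
incandescent bulb: 0.04 kW × 80 h = 3.2 kWh
Total energy = 11.6 kWh
Cost = 11.6 × $0.13 = $1.51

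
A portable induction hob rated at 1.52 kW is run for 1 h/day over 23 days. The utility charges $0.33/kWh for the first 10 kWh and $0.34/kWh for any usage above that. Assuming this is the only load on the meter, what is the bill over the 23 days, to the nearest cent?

Runtime = 1 h/day × 23 days = 23 h
Energy = 1.52 kW × 23 h = 34.96 kWh
Tier 1 (0–10 kWh): 10 × $0.33 = $3.3
Above 10 kWh: 24.96 × $0.34 = $8.4864
Bill = $11.79

$11.79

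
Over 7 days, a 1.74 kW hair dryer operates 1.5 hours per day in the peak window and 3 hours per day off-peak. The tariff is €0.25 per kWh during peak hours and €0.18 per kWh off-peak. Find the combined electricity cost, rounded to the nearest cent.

€11.14

Peak energy = 1.74 kW × 1.5 h × 7 = 18.27 kWh
Off-peak energy = 1.74 kW × 3 h × 7 = 36.54 kWh
Cost = 18.27 × €0.25 + 36.54 × €0.18 = €4.5675 + €6.5772 = €11.14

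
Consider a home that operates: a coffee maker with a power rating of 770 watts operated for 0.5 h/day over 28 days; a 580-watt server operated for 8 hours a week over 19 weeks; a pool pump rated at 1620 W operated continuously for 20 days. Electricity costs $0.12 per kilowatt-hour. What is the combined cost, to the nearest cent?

$105.18

coffee maker: Runtime = 0.5 h/day × 28 days = 14 h
coffee maker: 0.77 kW × 14 h = 10.78 kWh
server: Runtime = 8 h/week × 19 weeks = 152 h
server: 0.58 kW × 152 h = 88.16 kWh
pool pump: Runtime = 24 h × 20 = 480 h
pool pump: 1.62 kW × 480 h = 777.6 kWh
Total energy = 876.54 kWh
Cost = 876.54 × $0.12 = $105.18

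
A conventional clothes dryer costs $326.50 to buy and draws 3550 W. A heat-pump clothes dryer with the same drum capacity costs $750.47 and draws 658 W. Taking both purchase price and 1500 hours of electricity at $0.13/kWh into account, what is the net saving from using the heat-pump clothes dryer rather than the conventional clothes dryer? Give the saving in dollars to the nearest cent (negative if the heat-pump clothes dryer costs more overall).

$139.97

conventional clothes dryer: $326.50 + (3550/1000) kW × 1500 h × $0.13 = $326.50 + $692.25 = $1018.75
heat-pump clothes dryer: $750.47 + (658/1000) kW × 1500 h × $0.13 = $750.47 + $128.31 = $878.78
Saving = $1018.75 − $878.78 = $139.97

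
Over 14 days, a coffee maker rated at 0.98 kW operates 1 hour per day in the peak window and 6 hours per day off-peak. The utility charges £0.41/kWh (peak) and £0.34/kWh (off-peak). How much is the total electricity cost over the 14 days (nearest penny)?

£33.61

Peak energy = 0.98 kW × 1 h × 14 = 13.72 kWh
Off-peak energy = 0.98 kW × 6 h × 14 = 82.32 kWh
Cost = 13.72 × £0.41 + 82.32 × £0.34 = £5.6252 + £27.9888 = £33.61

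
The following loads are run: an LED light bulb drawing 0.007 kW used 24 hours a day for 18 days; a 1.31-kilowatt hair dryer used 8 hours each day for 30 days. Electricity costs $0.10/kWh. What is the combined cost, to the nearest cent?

$31.74

LED light bulb: Runtime = 24 h × 18 = 432 h
LED light bulb: 0.007 kW × 432 h = 3.024 kWh
hair dryer: Runtime = 8 h/day × 30 days = 240 h
hair dryer: 1.31 kW × 240 h = 314.4 kWh
Total energy = 317.424 kWh
Cost = 317.424 × $0.10 = $31.74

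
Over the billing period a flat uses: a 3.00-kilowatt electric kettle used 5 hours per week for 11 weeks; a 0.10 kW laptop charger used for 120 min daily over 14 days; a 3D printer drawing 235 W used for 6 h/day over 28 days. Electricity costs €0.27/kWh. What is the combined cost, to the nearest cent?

€55.97

electric kettle: Runtime = 5 h/week × 11 weeks = 55 h
electric kettle: 3 kW × 55 h = 165 kWh
laptop charger: Runtime = 120 min × 14 = 1680 min = 28 h
laptop charger: 0.1 kW × 28 h = 2.8 kWh
3D printer: Runtime = 6 h/day × 28 days = 168 h
3D printer: 0.235 kW × 168 h = 39.48 kWh
Total energy = 207.28 kWh
Cost = 207.28 × €0.27 = €55.97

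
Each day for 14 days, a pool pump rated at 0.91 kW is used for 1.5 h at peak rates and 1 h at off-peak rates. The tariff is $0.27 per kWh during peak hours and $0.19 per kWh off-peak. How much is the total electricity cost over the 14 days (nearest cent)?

$7.58

Peak energy = 0.91 kW × 1.5 h × 14 = 19.11 kWh
Off-peak energy = 0.91 kW × 1 h × 14 = 12.74 kWh
Cost = 19.11 × $0.27 + 12.74 × $0.19 = $5.1597 + $2.4206 = $7.58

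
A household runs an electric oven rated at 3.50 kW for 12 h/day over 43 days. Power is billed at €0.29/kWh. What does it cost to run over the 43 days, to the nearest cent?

Runtime = 12 h/day × 43 days = 516 h
Energy = 3.5 kW × 516 h = 1806 kWh
Cost = 1806 kWh × €0.29/kWh = €523.74

€523.74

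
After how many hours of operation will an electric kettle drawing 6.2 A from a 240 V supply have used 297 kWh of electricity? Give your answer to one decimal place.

Power = 6.2 A × 240 V = 1488 W = 1.488 kW
Hours = 297 kWh ÷ 1.488 kW = 199.6 h

199.6 h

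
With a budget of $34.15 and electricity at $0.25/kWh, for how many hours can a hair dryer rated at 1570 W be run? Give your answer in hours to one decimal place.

87.0 h

Energy available = $34.15 ÷ $0.25/kWh = 136.6 kWh
Hours = 136.6 kWh ÷ 1.57 kW = 87.0 h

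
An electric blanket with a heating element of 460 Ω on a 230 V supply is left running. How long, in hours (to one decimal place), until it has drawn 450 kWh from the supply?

Power = V²/R = 230²/460 = 115 W = 0.115 kW
Hours = 450 kWh ÷ 0.115 kW = 3913.0 h

3913.0 h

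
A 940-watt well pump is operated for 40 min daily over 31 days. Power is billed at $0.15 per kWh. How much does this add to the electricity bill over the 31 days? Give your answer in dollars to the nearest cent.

$2.91

Runtime = 40 min × 31 = 1240 min = 20.666666… h
Energy = 0.94 kW × 20.666666… h = 19.426666… kWh
Cost = 19.426666… kWh × $0.15/kWh = $2.91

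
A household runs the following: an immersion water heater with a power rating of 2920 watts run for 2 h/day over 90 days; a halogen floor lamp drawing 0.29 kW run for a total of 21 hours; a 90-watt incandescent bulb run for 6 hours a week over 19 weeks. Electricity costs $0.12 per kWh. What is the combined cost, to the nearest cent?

$65.03

immersion water heater: Runtime = 2 h/day × 90 days = 180 h
immersion water heater: 2.92 kW × 180 h = 525.6 kWh
halogen floor lamp: 0.29 kW × 21 h = 6.09 kWh
incandescent bulb: Runtime = 6 h/week × 19 weeks = 114 h
incandescent bulb: 0.09 kW × 114 h = 10.26 kWh
Total energy = 541.95 kWh
Cost = 541.95 × $0.12 = $65.03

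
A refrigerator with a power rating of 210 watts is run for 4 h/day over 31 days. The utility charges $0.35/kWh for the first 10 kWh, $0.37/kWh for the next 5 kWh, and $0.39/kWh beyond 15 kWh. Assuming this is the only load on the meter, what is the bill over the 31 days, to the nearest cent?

$9.66

Runtime = 4 h/day × 31 days = 124 h
Energy = 0.21 kW × 124 h = 26.04 kWh
Tier 1 (0–10 kWh): 10 × $0.35 = $3.5
Tier 2 (10–15 kWh): 5 × $0.37 = $1.85
Above 15 kWh: 11.04 × $0.39 = $4.3056
Bill = $9.66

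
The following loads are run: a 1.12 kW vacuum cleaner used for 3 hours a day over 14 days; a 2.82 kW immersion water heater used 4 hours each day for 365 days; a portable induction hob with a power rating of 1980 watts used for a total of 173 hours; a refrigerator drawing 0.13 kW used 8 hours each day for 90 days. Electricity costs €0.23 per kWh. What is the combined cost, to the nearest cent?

vacuum cleaner: Runtime = 3 h/day × 14 days = 42 h
vacuum cleaner: 1.12 kW × 42 h = 47.04 kWh
immersion water heater: Runtime = 4 h/day × 365 days = 1460 h
immersion water heater: 2.82 kW × 1460 h = 4117.2 kWh
portable induction hob: 1.98 kW × 173 h = 342.54 kWh
refrigerator: Runtime = 8 h/day × 90 days = 720 h
refrigerator: 0.13 kW × 720 h = 93.6 kWh
Total energy = 4600.38 kWh
Cost = 4600.38 × €0.23 = €1058.09

€1058.09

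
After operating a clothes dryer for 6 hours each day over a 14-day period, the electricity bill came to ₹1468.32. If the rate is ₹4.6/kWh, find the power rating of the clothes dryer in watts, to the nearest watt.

Energy = ₹1468.32 ÷ ₹4.6/kWh = 319.2 kWh
Runtime = 6 h/day × 14 days = 84 h
Power = 319.2 kWh ÷ 84 h = 3.8 kW = 3800 W

3800 W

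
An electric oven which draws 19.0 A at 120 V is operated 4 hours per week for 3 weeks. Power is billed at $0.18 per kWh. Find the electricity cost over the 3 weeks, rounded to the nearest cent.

$4.92

Power = 19.0 A × 120 V = 2280 W = 2.28 kW
Runtime = 4 h/week × 3 weeks = 12 h
Energy = 2.28 kW × 12 h = 27.36 kWh
Cost = 27.36 kWh × $0.18/kWh = $4.92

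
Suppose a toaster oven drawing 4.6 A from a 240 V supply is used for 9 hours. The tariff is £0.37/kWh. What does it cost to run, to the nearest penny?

Power = 4.6 A × 240 V = 1104 W = 1.104 kW
Energy = 1.104 kW × 9 h = 9.936 kWh
Cost = 9.936 kWh × £0.37/kWh = £3.68

£3.68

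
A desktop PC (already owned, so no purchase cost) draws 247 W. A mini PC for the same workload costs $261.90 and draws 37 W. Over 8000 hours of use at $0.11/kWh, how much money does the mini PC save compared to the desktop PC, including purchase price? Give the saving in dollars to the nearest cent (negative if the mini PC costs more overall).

desktop PC: $0.00 + (247/1000) kW × 8000 h × $0.11 = $0.00 + $217.36 = $217.36
mini PC: $261.90 + (37/1000) kW × 8000 h × $0.11 = $261.90 + $32.56 = $294.46
Saving = $217.36 − $294.46 = −$77.1

-$77.10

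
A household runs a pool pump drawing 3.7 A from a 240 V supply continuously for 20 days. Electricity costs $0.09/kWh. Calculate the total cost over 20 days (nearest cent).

Power = 3.7 A × 240 V = 888 W = 0.888 kW
Runtime = 24 h × 20 = 480 h
Energy = 0.888 kW × 480 h = 426.24 kWh
Cost = 426.24 kWh × $0.09/kWh = $38.36

$38.36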